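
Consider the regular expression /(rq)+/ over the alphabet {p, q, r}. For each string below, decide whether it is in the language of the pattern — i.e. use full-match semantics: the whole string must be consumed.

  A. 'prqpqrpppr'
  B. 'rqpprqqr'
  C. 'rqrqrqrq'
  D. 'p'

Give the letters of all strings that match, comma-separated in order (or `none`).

A. 'prqpqrpppr' → no match — must start with 'rq'
B. 'rqpprqqr' → no match — must end with 'rq'
C. 'rqrqrqrq' → match
D. 'p' → no match — must start with 'rq'

C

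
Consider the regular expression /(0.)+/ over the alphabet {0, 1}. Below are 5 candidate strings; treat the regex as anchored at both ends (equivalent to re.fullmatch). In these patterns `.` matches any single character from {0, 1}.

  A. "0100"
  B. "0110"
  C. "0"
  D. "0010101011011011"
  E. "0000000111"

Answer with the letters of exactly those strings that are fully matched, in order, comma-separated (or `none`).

A → match
B → no match
C → no match
D → no match
E → no match

A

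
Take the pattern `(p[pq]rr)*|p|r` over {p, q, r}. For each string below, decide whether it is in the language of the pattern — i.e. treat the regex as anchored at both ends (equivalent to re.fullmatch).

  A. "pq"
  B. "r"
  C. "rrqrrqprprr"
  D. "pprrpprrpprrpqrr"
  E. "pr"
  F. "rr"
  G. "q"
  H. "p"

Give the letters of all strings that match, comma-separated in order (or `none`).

B, D, H

A → no match
B → match
C → no match
D → match
E → no match
F → no match
G → no match
H → match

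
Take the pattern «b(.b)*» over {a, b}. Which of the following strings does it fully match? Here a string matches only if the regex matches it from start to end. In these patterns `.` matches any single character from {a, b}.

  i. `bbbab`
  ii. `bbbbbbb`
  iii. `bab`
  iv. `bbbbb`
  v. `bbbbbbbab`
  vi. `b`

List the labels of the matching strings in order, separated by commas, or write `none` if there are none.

i → match
ii → match
iii → match
iv → match
v → match
vi → match

i, ii, iii, iv, v, vi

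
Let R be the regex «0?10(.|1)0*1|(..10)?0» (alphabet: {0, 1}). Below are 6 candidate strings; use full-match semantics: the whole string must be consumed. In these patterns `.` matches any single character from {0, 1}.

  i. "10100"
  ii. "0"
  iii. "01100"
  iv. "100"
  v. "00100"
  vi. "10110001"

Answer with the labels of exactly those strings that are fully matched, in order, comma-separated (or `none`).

i → match
ii → match
iii → match
iv → no match
v → match
vi → no match

i, ii, iii, v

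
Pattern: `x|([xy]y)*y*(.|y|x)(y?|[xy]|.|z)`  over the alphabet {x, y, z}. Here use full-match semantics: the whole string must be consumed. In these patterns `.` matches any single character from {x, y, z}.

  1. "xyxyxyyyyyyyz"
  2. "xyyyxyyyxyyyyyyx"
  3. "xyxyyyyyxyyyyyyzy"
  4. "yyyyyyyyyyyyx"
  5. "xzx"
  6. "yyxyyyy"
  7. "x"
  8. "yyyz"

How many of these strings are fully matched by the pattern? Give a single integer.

1 → match
2 → match
3 → match
4 → match
5 → no match
6 → match
7 → match
8 → match
Total matched: 7

7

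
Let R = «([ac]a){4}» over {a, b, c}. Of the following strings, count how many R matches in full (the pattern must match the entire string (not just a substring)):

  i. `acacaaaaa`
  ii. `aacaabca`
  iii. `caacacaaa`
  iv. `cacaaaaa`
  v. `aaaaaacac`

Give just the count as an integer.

1

i. `acacaaaaa` → no match
ii. `aacaabca` → no match
iii. `caacacaaa` → no match
iv. `cacaaaaa` → match
v. `aaaaaacac` → no match — must end with `a`
Total matched: 1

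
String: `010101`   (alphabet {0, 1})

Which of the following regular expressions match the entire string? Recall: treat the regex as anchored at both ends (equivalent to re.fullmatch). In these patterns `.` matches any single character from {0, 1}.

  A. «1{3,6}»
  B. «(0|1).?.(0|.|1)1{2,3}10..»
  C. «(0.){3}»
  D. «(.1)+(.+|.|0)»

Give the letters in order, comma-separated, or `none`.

C, D

A → no match — must start with `1`
B → no match
C → match
D → match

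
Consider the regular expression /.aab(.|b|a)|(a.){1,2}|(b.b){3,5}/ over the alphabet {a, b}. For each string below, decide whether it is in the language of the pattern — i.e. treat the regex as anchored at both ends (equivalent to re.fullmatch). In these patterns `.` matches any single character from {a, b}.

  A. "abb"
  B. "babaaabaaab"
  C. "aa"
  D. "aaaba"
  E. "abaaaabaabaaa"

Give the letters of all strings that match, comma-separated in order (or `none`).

C, D

A → no match
B → no match
C → match
D → match
E → no match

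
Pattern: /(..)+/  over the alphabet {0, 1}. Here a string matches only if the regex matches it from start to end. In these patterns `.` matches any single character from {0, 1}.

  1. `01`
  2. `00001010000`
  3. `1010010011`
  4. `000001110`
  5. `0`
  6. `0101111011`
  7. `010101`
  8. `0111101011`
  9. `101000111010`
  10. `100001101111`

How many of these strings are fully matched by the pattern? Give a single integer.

1. `01` → match
2. `00001010000` → no match
3. `1010010011` → match
4. `000001110` → no match
5. `0` → no match
6. `0101111011` → match
7. `010101` → match
8. `0111101011` → match
9. `101000111010` → match
10. `100001101111` → match
Total matched: 7

7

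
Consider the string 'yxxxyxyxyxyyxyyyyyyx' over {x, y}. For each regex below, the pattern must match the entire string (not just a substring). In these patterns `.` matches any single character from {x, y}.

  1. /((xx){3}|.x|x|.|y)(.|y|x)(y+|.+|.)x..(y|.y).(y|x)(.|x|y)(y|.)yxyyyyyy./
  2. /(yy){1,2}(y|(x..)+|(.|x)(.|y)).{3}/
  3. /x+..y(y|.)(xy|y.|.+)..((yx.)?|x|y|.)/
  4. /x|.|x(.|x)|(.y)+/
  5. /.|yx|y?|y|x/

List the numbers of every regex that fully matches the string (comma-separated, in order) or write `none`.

1 → match
2 → no match — must start with 'yy'
3 → no match — must start with 'x'
4 → no match
5 → no match

1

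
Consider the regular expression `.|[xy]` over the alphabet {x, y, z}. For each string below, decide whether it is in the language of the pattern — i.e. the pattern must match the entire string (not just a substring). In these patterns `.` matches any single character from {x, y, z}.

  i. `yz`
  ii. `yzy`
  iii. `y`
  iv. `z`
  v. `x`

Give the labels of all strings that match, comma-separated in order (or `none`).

i → no match
ii → no match
iii → match
iv → match
v → match

iii, iv, v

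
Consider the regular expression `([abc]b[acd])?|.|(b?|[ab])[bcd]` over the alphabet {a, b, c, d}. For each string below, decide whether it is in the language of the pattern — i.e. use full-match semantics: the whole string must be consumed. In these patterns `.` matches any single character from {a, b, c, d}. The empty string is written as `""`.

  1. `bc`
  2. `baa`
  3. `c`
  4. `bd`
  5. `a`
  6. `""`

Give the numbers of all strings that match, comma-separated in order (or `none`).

1, 3, 4, 5, 6

1 → match
2 → no match
3 → match
4 → match
5 → match
6 → match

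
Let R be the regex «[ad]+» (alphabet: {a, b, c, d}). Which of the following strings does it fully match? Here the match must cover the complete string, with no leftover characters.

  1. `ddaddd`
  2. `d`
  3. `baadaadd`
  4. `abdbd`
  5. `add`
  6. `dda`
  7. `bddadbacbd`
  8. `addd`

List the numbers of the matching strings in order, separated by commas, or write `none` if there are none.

1, 2, 5, 6, 8

1. `ddaddd` → match
2. `d` → match
3. `baadaadd` → no match
4. `abdbd` → no match
5. `add` → match
6. `dda` → match
7. `bddadbacbd` → no match
8. `addd` → match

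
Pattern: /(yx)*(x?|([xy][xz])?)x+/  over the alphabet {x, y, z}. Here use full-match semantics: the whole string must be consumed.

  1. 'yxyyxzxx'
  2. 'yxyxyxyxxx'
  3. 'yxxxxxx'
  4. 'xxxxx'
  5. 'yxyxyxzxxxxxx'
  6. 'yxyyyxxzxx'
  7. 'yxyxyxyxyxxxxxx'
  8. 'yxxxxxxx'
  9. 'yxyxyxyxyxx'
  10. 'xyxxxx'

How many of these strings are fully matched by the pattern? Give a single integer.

6

1. 'yxyyxzxx' → no match
2. 'yxyxyxyxxx' → match
3. 'yxxxxxx' → match
4. 'xxxxx' → match
5 → no match
6. 'yxyyyxxzxx' → no match
7 → match
8. 'yxxxxxxx' → match
9. 'yxyxyxyxyxx' → match
10. 'xyxxxx' → no match
Total matched: 6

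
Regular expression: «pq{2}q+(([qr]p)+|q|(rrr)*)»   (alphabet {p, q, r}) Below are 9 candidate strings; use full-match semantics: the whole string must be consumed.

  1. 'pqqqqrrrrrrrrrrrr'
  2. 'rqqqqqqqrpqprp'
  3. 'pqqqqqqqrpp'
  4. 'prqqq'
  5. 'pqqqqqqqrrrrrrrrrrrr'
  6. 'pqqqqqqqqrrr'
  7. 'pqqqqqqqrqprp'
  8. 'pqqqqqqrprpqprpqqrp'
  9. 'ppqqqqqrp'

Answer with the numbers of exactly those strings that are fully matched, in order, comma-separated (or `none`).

1 → match
2 → no match — must start with 'pq'
3. 'pqqqqqqqrpp' → no match
4. 'prqqq' → no match — must start with 'pq'
5 → match
6. 'pqqqqqqqqrrr' → match
7 → no match
8 → no match
9. 'ppqqqqqrp' → no match — must start with 'pq'

1, 5, 6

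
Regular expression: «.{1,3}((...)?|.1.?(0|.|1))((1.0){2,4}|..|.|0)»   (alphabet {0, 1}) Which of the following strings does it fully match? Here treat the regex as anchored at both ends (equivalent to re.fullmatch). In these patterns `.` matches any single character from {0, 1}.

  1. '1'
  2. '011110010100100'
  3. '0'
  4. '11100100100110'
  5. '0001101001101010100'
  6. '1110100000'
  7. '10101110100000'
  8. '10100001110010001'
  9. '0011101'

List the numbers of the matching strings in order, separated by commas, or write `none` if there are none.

4, 9

1. '1' → no match
2 → no match
3. '0' → no match
4 → match
5 → no match
6. '1110100000' → no match
7 → no match
8 → no match
9. '0011101' → match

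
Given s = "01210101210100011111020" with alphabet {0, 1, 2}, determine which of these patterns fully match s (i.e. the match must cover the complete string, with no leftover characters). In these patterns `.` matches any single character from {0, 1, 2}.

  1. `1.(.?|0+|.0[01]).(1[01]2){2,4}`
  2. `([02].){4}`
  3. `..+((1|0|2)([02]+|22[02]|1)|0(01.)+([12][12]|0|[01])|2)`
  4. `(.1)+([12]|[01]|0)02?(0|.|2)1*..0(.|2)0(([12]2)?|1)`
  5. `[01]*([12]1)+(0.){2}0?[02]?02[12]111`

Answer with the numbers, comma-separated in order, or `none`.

3, 4

1 → no match — must start with "1"
2 → no match
3 → match
4 → match
5 → no match — must end with "111"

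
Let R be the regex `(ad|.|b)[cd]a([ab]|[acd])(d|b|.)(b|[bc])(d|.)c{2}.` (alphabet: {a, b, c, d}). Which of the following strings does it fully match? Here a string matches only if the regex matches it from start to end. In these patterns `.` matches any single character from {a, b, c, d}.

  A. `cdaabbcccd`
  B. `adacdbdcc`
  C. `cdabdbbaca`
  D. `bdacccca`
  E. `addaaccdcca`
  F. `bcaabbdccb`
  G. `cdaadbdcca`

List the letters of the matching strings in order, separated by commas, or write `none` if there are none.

A, E, F, G

A → match
B → no match
C → no match
D → no match
E → match
F → match
G → match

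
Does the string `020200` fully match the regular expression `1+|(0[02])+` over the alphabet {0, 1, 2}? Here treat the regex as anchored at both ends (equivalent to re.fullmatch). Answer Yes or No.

Yes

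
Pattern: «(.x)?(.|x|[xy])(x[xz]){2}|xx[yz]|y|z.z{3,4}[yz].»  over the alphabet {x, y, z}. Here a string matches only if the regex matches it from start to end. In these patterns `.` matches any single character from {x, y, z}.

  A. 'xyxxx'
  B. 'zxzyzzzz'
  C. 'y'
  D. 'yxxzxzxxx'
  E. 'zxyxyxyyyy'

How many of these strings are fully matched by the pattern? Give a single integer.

A → no match
B → no match
C → match
D → no match
E → no match
Total matched: 1

1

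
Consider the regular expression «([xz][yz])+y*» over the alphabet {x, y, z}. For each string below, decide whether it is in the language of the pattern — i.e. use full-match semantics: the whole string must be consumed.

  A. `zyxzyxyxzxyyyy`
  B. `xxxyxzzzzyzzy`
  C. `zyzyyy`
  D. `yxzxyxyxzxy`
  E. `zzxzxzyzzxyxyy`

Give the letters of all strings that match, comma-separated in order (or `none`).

C

A → no match
B → no match
C → match
D → no match
E → no match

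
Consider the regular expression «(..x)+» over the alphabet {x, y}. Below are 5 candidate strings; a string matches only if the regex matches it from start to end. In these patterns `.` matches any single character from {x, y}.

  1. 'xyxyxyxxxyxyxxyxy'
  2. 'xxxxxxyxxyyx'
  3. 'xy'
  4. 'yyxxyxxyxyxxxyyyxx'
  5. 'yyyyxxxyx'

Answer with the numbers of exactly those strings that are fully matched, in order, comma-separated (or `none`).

2

1 → no match — must end with 'x'
2. 'xxxxxxyxxyyx' → match
3. 'xy' → no match — must end with 'x'
4 → no match
5. 'yyyyxxxyx' → no match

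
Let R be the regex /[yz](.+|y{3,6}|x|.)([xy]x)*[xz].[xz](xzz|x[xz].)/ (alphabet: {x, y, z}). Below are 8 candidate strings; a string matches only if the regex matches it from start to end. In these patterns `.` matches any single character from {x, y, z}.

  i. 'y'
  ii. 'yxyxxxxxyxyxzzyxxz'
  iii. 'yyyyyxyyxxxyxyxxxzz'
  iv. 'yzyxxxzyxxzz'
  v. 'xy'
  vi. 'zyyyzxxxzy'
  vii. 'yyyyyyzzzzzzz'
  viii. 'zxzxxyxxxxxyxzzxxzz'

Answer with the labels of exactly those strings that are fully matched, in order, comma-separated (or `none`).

i → no match
ii → no match
iii → no match
iv → match
v → no match
vi → match
vii → no match
viii → match

iv, vi, viii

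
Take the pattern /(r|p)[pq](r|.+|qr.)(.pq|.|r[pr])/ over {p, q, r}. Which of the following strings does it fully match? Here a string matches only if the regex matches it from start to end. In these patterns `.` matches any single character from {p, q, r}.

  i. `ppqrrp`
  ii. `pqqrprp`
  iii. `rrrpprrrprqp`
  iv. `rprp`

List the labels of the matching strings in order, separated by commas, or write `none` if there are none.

i, ii, iv

i → match
ii → match
iii → no match
iv → match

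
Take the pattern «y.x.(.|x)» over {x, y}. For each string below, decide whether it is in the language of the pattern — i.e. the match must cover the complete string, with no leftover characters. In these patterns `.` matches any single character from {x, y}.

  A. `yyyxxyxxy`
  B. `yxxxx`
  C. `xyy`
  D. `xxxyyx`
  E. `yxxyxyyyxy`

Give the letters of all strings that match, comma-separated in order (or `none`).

A → no match
B → match
C → no match — must start with `y`
D → no match — must start with `y`
E → no match

B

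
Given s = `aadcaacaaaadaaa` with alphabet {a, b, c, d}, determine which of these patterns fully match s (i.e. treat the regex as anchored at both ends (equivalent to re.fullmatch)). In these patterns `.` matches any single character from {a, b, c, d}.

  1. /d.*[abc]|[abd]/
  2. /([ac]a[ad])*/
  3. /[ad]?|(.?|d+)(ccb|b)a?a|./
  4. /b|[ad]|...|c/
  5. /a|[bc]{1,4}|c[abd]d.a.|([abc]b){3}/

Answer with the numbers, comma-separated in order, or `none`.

2

1 → no match
2 → match
3 → no match
4 → no match
5 → no match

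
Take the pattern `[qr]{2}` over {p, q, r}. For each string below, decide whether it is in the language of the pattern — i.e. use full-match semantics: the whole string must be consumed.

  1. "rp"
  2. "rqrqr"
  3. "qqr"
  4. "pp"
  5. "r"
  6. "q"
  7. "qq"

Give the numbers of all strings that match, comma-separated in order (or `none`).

7

1 → no match
2 → no match
3 → no match
4 → no match
5 → no match
6 → no match
7 → match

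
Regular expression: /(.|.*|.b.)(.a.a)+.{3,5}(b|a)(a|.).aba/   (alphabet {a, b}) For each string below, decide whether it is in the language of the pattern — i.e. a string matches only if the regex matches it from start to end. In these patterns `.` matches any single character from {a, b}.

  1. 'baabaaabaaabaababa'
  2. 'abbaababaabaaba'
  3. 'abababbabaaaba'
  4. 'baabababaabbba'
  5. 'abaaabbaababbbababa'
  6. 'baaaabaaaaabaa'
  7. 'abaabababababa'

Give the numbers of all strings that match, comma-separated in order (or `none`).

1, 3

1 → match
2 → no match
3 → match
4 → no match — must end with 'aba'
5 → no match
6 → no match — must end with 'aba'
7 → no match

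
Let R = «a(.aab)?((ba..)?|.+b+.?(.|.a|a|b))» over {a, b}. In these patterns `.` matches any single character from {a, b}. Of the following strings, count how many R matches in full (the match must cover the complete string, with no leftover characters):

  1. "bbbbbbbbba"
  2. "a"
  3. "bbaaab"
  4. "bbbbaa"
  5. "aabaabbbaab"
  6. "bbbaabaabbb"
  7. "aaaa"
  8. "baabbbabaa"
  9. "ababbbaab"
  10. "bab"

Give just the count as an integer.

1 → no match — must start with "a"
2 → match
3 → no match — must start with "a"
4 → no match — must start with "a"
5 → no match
6 → no match — must start with "a"
7 → no match
8 → no match — must start with "a"
9 → no match
10 → no match — must start with "a"
Total matched: 1

1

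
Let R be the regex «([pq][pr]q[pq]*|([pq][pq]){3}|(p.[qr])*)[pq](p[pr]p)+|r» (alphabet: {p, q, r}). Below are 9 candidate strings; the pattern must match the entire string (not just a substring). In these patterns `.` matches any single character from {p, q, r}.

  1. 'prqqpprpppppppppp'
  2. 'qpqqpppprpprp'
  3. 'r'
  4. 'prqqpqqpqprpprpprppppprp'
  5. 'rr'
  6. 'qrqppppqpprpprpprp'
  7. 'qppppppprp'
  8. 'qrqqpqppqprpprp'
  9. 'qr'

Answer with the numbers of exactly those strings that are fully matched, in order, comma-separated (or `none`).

1, 2, 3, 4, 6, 7, 8

1 → match
2 → match
3 → match
4 → match
5 → no match
6 → match
7 → match
8 → match
9 → no match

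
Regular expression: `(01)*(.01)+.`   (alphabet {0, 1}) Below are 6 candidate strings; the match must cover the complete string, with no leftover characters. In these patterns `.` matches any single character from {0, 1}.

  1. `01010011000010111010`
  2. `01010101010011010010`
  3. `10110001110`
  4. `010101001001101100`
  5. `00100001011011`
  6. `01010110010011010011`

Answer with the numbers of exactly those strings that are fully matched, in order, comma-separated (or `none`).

2

1 → no match
2 → match
3 → no match
4 → no match
5 → no match
6 → no match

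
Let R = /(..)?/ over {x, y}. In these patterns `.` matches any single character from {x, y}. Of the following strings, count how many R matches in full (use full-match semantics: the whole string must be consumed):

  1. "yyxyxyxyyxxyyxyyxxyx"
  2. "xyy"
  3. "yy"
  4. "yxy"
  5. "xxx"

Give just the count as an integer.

1

1 → no match
2. "xyy" → no match
3. "yy" → match
4. "yxy" → no match
5. "xxx" → no match
Total matched: 1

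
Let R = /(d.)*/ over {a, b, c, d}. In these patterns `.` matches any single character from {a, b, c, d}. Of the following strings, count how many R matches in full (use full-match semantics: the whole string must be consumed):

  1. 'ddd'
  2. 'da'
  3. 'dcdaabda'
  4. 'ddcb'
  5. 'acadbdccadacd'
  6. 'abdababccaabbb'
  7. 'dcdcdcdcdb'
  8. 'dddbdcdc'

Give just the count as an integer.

1 → no match
2 → match
3 → no match
4 → no match
5 → no match
6 → no match
7 → match
8 → match
Total matched: 3

3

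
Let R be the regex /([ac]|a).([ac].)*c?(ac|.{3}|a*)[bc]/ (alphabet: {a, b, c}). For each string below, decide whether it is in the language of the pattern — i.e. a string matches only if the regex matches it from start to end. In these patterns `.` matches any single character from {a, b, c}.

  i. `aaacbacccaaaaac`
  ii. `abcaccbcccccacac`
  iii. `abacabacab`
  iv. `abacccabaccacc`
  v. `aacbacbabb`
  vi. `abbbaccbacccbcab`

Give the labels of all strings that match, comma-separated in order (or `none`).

iii, iv, v

i → no match
ii → no match
iii → match
iv → match
v → match
vi → no match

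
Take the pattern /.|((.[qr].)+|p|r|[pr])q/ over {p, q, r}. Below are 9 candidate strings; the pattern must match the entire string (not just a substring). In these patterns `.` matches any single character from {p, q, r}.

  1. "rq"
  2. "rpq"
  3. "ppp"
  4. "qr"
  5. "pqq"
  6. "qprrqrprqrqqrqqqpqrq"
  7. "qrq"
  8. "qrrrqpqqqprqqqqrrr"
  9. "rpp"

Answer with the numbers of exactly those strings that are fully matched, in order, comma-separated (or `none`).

1

1 → match
2 → no match
3 → no match
4 → no match
5 → no match
6 → no match
7 → no match
8 → no match
9 → no match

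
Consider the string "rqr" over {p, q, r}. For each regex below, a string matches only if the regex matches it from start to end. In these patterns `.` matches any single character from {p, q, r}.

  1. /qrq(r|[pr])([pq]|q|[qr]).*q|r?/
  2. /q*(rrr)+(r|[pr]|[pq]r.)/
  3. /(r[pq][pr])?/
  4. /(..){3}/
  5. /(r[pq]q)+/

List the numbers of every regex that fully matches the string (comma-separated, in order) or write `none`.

1 → no match
2 → no match
3 → match
4 → no match
5 → no match — must end with "q"

3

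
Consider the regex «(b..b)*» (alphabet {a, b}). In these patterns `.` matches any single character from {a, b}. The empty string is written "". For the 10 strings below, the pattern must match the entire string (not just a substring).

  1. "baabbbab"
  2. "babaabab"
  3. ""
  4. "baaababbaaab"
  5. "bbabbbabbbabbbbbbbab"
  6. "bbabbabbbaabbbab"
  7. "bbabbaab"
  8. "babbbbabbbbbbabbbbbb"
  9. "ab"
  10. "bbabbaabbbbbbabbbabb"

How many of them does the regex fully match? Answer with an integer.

7

1. "baabbbab" → match
2. "babaabab" → no match
3. "" → match
4. "baaababbaaab" → no match
5 → match
6 → match
7. "bbabbaab" → match
8 → match
9. "ab" → no match
10 → match
Total matched: 7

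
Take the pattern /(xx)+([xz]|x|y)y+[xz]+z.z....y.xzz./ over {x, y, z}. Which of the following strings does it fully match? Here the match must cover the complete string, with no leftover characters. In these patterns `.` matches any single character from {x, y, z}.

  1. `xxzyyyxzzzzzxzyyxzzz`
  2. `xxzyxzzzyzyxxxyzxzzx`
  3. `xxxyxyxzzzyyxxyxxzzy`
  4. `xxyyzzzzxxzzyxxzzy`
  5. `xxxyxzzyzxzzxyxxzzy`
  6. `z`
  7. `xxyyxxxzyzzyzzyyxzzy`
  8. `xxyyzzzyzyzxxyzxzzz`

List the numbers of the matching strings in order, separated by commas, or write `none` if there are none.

1, 2, 4, 5, 7, 8

1 → match
2 → match
3 → no match
4 → match
5 → match
6 → no match — must start with `xx`
7 → match
8 → match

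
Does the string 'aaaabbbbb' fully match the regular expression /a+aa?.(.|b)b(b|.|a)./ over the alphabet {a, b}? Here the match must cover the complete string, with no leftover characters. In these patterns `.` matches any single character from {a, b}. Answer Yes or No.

Yes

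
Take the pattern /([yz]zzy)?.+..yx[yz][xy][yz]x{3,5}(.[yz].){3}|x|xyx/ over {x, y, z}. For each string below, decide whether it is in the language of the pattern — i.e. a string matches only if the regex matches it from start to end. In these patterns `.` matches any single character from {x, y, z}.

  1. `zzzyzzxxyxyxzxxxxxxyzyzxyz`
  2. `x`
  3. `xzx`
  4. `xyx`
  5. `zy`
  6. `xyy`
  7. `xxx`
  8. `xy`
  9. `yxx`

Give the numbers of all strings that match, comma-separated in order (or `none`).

2, 4

1 → no match
2 → match
3 → no match
4 → match
5 → no match
6 → no match
7 → no match
8 → no match
9 → no match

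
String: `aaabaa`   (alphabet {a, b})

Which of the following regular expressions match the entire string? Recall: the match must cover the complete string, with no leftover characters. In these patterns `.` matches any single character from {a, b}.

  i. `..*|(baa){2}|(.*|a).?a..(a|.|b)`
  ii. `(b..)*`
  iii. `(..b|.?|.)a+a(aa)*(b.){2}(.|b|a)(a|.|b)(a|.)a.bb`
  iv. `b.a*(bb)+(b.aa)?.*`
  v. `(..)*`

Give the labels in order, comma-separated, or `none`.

i → match
ii → no match
iii → no match — must end with `bb`
iv → no match — must start with `b`
v → match

i, v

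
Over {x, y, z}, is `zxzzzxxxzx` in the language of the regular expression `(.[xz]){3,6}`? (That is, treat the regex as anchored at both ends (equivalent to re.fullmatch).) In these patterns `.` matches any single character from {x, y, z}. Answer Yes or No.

Yes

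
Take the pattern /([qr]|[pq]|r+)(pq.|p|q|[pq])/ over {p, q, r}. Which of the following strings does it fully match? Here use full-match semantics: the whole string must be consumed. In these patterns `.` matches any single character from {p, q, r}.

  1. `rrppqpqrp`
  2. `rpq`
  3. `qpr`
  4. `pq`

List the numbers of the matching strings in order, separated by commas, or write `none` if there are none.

4

1. `rrppqpqrp` → no match
2. `rpq` → no match
3. `qpr` → no match
4. `pq` → match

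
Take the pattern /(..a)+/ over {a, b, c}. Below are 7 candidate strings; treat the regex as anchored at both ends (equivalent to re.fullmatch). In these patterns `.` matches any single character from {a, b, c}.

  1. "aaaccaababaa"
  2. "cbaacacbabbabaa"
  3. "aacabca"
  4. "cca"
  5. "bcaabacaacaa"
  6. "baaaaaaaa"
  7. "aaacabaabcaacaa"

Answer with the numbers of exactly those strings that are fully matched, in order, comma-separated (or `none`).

1. "aaaccaababaa" → match
2 → match
3. "aacabca" → no match
4. "cca" → match
5. "bcaabacaacaa" → match
6. "baaaaaaaa" → match
7 → no match

1, 2, 4, 5, 6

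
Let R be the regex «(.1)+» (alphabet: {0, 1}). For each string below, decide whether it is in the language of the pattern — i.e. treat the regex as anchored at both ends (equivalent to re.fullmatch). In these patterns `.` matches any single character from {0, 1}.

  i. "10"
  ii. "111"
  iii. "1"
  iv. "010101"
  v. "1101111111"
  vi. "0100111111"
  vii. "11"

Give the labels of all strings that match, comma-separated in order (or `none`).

iv, v, vii

i → no match — must end with "1"
ii → no match
iii → no match
iv → match
v → match
vi → no match
vii → match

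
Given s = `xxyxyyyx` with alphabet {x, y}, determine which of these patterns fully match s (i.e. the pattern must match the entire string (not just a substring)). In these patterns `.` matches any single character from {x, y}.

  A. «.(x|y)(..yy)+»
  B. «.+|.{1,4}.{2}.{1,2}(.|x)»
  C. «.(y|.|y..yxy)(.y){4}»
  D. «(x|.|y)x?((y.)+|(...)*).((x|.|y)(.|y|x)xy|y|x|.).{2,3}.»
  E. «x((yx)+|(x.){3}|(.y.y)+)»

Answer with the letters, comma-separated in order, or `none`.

A → no match — must end with `yy`
B → match
C → no match — must end with `y`
D → match
E → no match

B, D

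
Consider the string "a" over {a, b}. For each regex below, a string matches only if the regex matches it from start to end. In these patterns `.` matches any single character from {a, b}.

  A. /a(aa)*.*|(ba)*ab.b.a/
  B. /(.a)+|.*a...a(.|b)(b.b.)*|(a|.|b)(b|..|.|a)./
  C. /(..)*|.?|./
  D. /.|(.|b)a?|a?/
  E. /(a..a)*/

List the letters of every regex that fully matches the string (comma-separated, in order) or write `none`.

A → match
B → no match
C → match
D → match
E → no match

A, C, D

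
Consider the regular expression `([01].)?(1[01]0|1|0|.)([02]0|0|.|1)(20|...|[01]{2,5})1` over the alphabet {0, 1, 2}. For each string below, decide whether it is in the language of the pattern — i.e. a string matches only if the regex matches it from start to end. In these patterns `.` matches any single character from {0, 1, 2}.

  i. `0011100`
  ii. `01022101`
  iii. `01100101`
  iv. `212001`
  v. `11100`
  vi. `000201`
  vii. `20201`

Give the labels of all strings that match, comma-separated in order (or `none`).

ii, iii, iv, vi, vii

i → no match — must end with `1`
ii → match
iii → match
iv → match
v → no match — must end with `1`
vi → match
vii → match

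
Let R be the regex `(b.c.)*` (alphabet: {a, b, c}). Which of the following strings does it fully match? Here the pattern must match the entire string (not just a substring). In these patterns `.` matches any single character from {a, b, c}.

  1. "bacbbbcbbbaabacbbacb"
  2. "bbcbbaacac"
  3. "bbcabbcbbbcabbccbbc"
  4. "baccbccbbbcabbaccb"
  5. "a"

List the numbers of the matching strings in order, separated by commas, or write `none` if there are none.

none

1 → no match
2 → no match
3 → no match
4 → no match
5 → no match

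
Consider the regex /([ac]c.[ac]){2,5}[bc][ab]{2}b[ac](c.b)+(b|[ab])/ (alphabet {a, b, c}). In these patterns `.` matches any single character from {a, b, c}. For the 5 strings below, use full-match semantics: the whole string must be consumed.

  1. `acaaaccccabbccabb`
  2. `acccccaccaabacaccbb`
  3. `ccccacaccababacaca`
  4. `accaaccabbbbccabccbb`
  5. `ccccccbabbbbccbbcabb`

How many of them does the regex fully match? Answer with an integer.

1 → match
2 → no match
3 → no match
4 → match
5 → match
Total matched: 3

3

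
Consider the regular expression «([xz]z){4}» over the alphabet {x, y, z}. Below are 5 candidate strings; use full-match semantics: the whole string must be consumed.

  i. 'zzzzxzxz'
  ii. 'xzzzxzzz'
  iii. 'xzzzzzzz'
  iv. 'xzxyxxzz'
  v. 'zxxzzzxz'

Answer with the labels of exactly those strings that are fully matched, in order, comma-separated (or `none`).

i, ii, iii

i → match
ii → match
iii → match
iv → no match
v → no match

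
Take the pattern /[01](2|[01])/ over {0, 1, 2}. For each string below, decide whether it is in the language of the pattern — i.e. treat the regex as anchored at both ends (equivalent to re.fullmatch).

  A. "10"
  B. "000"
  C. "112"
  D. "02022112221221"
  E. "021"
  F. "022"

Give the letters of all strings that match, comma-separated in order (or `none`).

A

A → match
B → no match
C → no match
D → no match
E → no match
F → no match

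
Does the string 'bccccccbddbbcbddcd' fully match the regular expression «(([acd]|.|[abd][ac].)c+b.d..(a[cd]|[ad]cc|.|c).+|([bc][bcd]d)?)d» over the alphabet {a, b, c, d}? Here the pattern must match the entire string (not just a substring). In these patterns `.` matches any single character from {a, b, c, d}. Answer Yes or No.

Yes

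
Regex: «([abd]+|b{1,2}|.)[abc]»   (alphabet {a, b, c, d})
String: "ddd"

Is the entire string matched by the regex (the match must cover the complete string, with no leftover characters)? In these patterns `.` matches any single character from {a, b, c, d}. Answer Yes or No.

No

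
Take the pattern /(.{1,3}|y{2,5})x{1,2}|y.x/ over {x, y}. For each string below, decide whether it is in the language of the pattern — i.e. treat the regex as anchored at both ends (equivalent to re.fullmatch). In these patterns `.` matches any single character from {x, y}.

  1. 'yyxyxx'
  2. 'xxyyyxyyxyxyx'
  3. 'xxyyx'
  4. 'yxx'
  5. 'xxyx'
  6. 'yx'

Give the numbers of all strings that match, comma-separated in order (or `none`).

4, 5, 6

1 → no match
2 → no match
3 → no match
4 → match
5 → match
6 → match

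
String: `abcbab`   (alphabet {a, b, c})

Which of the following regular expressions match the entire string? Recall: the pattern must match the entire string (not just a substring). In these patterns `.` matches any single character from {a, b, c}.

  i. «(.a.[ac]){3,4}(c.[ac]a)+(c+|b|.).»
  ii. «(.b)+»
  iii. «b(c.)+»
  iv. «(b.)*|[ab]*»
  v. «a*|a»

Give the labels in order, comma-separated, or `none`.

ii

i → no match
ii → match
iii → no match — must start with `bc`
iv → no match
v → no match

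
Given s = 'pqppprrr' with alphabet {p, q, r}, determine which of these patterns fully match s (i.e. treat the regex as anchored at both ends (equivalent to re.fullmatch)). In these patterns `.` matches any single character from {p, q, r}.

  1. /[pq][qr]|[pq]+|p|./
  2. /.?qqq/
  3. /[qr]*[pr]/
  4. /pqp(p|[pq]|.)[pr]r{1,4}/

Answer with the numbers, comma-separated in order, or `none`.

4

1 → no match
2 → no match — must end with 'qqq'
3 → no match
4 → match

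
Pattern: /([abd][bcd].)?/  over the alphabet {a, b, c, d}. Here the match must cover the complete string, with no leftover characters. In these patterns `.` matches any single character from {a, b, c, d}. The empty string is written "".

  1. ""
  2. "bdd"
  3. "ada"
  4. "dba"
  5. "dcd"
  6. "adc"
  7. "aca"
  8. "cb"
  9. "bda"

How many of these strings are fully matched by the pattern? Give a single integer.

1 → match
2 → match
3 → match
4 → match
5 → match
6 → match
7 → match
8 → no match
9 → match
Total matched: 8

8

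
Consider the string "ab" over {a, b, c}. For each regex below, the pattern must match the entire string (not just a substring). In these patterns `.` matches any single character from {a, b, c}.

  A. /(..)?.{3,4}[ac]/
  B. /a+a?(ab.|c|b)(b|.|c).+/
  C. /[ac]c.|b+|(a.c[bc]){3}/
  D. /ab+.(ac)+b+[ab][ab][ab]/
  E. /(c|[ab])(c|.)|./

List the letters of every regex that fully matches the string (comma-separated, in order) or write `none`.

E

A → no match
B → no match
C → no match
D → no match
E → match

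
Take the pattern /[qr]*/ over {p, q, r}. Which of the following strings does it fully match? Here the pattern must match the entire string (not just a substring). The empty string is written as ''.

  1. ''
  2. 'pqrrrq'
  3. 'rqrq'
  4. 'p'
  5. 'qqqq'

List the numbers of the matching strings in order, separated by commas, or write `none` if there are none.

1 → match
2 → no match
3 → match
4 → no match
5 → match

1, 3, 5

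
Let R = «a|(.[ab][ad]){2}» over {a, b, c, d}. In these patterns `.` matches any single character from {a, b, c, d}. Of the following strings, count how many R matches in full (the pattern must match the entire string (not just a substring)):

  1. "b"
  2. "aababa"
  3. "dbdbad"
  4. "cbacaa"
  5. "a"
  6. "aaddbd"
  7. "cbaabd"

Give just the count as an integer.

5

1 → no match
2 → no match
3 → match
4 → match
5 → match
6 → match
7 → match
Total matched: 5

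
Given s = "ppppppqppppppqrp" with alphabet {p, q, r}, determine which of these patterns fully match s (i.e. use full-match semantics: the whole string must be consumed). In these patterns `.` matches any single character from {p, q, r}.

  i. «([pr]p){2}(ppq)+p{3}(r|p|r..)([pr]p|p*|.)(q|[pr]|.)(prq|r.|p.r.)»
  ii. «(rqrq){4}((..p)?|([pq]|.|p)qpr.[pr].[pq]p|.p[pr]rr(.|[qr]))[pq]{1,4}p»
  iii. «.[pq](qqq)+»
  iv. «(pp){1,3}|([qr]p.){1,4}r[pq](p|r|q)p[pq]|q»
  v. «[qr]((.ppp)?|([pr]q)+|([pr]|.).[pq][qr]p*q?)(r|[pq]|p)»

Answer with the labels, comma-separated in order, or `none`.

i → match
ii → no match — must start with "rqrq"
iii → no match — must end with "qqq"
iv → no match
v → no match

i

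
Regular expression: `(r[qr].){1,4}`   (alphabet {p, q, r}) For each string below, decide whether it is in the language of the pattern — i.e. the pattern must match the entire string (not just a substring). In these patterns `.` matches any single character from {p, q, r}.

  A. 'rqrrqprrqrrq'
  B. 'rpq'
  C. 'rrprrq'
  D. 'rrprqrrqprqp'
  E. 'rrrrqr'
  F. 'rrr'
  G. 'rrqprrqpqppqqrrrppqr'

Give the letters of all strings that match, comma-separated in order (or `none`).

A, C, D, E, F

A → match
B → no match
C → match
D → match
E → match
F → match
G → no match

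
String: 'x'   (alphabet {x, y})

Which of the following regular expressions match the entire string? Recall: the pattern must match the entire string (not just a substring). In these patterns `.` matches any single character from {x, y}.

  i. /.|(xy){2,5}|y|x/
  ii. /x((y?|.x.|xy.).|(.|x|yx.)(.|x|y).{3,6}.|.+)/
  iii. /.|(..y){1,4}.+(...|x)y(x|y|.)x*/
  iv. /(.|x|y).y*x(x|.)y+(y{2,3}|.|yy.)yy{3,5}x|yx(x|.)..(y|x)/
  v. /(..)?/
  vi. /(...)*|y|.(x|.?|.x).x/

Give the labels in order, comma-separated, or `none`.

i, iii

i → match
ii → no match
iii → match
iv → no match
v → no match
vi → no match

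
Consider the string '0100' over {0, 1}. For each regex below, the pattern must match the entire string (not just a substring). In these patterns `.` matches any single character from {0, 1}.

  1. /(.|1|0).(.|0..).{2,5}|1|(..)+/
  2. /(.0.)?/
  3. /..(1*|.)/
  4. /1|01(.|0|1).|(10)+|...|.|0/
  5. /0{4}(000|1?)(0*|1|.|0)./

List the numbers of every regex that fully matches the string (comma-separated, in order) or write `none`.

1 → match
2 → no match
3 → no match
4 → match
5 → no match

1, 4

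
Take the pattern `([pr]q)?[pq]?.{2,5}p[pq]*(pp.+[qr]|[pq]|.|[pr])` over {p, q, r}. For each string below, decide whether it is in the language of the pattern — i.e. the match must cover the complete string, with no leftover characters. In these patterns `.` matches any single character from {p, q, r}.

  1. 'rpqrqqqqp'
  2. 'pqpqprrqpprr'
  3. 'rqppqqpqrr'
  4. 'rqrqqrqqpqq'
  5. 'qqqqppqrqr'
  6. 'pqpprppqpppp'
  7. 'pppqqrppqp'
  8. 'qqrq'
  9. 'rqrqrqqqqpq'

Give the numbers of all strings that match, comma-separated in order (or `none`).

1. 'rpqrqqqqp' → no match
2. 'pqpqprrqpprr' → no match
3. 'rqppqqpqrr' → no match
4. 'rqrqqrqqpqq' → no match
5. 'qqqqppqrqr' → no match
6. 'pqpprppqpppp' → match
7. 'pppqqrppqp' → match
8. 'qqrq' → no match
9. 'rqrqrqqqqpq' → no match

6, 7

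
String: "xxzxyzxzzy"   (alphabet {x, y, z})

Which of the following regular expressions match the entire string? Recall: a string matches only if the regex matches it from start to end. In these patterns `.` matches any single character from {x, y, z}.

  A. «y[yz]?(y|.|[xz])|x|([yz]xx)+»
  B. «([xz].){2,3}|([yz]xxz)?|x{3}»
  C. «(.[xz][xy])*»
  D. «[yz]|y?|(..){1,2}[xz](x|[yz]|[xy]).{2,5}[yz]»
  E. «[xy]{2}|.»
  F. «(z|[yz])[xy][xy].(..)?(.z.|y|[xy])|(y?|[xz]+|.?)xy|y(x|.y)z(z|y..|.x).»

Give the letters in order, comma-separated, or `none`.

D

A → no match
B → no match
C → no match
D → match
E → no match
F → no match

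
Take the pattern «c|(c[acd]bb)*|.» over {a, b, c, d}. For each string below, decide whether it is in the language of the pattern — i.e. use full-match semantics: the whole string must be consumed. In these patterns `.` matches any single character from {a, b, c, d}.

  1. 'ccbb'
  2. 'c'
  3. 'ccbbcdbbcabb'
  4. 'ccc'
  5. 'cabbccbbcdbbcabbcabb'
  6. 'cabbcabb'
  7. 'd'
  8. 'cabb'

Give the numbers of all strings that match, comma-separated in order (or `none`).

1 → match
2 → match
3 → match
4 → no match
5 → match
6 → match
7 → match
8 → match

1, 2, 3, 5, 6, 7, 8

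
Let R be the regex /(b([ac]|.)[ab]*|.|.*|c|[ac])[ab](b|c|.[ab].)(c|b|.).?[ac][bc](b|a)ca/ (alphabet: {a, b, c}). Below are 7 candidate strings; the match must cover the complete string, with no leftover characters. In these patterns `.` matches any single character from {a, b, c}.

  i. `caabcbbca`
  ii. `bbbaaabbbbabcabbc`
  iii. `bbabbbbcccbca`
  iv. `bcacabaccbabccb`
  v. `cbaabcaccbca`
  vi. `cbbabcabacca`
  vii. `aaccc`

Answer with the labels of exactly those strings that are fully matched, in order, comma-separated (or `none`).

i. `caabcbbca` → no match
ii → no match — must end with `ca`
iii → match
iv → no match — must end with `ca`
v. `cbaabcaccbca` → match
vi. `cbbabcabacca` → no match
vii. `aaccc` → no match — must end with `ca`

iii, v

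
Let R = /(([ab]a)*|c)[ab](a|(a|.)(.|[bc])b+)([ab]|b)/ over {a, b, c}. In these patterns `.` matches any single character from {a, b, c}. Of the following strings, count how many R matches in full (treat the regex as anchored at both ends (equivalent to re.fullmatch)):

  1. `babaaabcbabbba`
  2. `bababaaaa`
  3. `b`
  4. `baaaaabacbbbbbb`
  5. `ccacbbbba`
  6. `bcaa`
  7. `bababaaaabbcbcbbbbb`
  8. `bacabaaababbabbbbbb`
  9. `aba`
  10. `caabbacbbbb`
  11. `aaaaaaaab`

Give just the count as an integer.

3

1 → no match
2 → match
3 → no match
4 → match
5 → no match
6 → no match
7 → no match
8 → no match
9 → no match
10 → no match
11 → match
Total matched: 3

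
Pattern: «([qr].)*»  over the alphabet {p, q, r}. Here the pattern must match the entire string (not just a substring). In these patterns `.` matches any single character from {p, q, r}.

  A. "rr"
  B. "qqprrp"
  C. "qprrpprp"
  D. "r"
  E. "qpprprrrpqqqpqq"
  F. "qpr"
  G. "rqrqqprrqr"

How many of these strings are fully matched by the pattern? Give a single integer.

A → match
B → no match
C → no match
D → no match
E → no match
F → no match
G → match
Total matched: 2

2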